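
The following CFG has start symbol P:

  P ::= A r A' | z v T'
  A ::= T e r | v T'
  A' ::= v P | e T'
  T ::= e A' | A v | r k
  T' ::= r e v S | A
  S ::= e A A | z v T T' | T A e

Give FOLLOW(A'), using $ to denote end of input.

In P ::= A r A': A' is at the end, add FOLLOW(P) = { $, e, r, v }.
In T ::= e A': A' is at the end, add FOLLOW(T) = { e, r, v }.
Union: FOLLOW(A') = { $, e, r, v }.

{ $, e, r, v }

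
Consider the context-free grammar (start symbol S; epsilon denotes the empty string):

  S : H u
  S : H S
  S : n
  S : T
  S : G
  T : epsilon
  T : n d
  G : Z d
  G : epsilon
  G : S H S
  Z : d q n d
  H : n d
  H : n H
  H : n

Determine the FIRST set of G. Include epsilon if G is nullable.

{ d, n, epsilon }

From G : Z d: add FIRST(Z) = { d }.
G : epsilon contributes epsilon.
From G : S H S: S nullable, take FIRST(S) ∪ FIRST(H) = { d, n }.
Union: FIRST(G) = { d, n, epsilon }.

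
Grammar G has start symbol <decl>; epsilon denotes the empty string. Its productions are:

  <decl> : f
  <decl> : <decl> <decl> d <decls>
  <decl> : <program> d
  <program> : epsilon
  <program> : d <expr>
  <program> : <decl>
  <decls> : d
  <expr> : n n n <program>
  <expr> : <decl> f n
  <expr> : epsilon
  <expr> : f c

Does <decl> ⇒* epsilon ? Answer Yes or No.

Nullable nonterminals: <expr>, <program>.
No production of <decl> has an RHS whose symbols are all nullable, so <decl> is not nullable.

No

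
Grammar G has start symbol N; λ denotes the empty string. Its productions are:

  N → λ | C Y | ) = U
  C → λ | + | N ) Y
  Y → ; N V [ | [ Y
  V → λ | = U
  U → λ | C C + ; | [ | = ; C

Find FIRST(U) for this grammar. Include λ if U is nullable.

{ ), +, ;, =, [, λ }

U → λ contributes λ.
From U → C C + ;: C, C nullable, take FIRST(C) ∪ FIRST(C) ∪ {+} = { ), +, ;, [ }.
U → [ contributes {[}.
U → = ; C contributes {=}.
Union: FIRST(U) = { ), +, ;, =, [, λ }.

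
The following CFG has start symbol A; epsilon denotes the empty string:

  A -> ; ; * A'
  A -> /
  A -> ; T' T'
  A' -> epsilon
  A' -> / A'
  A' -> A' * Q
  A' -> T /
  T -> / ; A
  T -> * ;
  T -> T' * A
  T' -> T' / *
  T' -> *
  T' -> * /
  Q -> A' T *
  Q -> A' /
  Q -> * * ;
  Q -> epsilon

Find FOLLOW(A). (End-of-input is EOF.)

{ EOF, *, / }

A is the start symbol, so EOF ∈ FOLLOW(A).
In T -> / ; A: A is at the end, add FOLLOW(T) = { *, / }.
In T -> T' * A: A is at the end, add FOLLOW(T) = { *, / }.
Union: FOLLOW(A) = { EOF, *, / }.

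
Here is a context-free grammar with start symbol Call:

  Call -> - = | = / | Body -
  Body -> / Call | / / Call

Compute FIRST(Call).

{ -, /, = }

Call -> - = contributes {-}.
Call -> = / contributes {=}.
From Call -> Body -: add FIRST(Body) = { / }.
Union: FIRST(Call) = { -, /, = }.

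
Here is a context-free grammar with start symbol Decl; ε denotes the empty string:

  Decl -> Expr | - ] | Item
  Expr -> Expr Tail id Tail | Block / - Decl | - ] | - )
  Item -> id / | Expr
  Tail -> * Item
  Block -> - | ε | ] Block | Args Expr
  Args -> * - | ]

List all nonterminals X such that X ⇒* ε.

{ Block }

Directly nullable (have an ε-production): Block.
No other nonterminal has a production whose RHS symbols are all nullable.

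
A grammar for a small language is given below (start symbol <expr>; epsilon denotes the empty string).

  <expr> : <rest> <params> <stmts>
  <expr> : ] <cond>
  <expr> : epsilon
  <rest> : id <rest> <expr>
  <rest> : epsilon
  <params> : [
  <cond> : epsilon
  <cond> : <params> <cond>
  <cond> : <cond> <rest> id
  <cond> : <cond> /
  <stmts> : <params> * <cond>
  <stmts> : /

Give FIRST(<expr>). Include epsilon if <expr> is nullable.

From <expr> : <rest> <params> <stmts>: <rest> nullable, take FIRST(<rest>) ∪ FIRST(<params>) = { [, id }.
<expr> : ] <cond> contributes {]}.
<expr> : epsilon contributes epsilon.
Union: FIRST(<expr>) = { [, ], id, epsilon }.

{ [, ], id, epsilon }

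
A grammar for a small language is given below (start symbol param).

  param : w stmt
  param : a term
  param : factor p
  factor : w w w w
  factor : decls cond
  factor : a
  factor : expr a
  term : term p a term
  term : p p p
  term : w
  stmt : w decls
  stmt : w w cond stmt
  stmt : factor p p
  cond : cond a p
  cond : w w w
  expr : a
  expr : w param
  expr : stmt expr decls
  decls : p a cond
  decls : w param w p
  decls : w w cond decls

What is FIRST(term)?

From term : term p a term: add FIRST(term) = { p, w }.
term : p p p contributes {p}.
term : w contributes {w}.
Union: FIRST(term) = { p, w }.

{ p, w }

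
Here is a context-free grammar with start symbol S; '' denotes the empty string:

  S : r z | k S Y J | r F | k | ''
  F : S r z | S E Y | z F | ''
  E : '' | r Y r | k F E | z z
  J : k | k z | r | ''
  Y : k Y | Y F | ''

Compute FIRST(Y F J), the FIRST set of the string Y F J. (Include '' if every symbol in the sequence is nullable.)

Add FIRST(Y)\{''} = { k, r, z }; Y is nullable, continue.
Add FIRST(F)\{''} = { k, r, z }; F is nullable, continue.
Add FIRST(J)\{''} = { k, r }; J is nullable, continue.
Every symbol is nullable, so include ''.

{ k, r, z, '' }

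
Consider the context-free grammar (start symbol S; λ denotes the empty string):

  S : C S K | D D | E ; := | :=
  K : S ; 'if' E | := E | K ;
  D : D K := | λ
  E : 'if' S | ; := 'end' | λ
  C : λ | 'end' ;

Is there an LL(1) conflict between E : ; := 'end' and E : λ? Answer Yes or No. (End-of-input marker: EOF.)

FIRST(; := 'end') = { ; } and FIRST(λ) = { λ }.
The second alternative is nullable and FOLLOW(E) = { EOF, 'end', 'if', :=, ; } shares ; with FIRST of the first — conflict.

Yes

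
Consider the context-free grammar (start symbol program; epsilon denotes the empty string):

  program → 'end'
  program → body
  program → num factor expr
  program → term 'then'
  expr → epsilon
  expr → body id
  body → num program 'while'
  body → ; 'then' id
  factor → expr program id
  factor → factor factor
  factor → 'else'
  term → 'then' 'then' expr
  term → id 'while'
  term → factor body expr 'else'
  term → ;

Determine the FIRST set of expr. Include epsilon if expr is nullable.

expr → epsilon contributes epsilon.
From expr → body id: add FIRST(body) = { ;, num }.
Union: FIRST(expr) = { ;, num, epsilon }.

{ ;, num, epsilon }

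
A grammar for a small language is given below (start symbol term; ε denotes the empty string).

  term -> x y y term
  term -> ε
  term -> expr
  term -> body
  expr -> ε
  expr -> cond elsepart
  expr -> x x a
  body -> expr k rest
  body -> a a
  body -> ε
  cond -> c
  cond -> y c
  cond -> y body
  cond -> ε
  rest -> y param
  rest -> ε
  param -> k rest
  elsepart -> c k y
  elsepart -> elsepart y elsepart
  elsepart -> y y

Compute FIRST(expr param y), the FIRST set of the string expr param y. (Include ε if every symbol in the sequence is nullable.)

{ c, k, x, y }

Add FIRST(expr)\{ε} = { c, x, y }; expr is nullable, continue.
Add FIRST(param) = { k }; param is not nullable, stop.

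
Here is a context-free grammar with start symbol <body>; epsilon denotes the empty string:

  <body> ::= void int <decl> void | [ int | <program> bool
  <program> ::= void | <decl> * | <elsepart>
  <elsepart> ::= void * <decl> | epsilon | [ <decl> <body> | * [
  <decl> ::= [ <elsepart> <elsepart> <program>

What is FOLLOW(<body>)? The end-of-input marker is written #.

<body> is the start symbol, so # ∈ FOLLOW(<body>).
In <elsepart> ::= [ <decl> <body>: <body> is at the end, add FOLLOW(<elsepart>) = { *, [, bool, void }.
Union: FOLLOW(<body>) = { #, *, [, bool, void }.

{ #, *, [, bool, void }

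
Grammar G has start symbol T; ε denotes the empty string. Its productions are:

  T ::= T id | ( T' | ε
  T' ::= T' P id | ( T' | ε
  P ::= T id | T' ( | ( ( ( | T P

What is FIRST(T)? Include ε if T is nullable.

From T ::= T id: T nullable, take FIRST(T) ∪ {id} = { (, id }.
T ::= ( T' contributes {(}.
T ::= ε contributes ε.
Union: FIRST(T) = { (, id, ε }.

{ (, id, ε }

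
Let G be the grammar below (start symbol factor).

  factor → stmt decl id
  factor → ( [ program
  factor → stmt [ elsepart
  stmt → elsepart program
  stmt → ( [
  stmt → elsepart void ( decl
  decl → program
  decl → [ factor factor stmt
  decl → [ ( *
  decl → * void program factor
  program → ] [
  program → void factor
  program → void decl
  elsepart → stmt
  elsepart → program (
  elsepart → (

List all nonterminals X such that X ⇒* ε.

No nonterminal has an empty production or an RHS whose symbols are all nullable.

{ } (none)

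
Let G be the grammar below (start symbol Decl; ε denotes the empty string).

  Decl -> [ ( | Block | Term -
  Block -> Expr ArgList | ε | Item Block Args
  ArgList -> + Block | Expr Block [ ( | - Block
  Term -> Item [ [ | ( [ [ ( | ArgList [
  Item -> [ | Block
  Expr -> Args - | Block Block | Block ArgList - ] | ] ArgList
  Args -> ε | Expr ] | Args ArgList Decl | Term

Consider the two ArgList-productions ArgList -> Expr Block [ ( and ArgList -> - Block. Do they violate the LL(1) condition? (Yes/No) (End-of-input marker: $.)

Yes

FIRST(Expr Block [ () = { (, +, -, [, ] } and FIRST(- Block) = { - }.
Both contain -, so the two alternatives are not disjoint — LL(1) conflict.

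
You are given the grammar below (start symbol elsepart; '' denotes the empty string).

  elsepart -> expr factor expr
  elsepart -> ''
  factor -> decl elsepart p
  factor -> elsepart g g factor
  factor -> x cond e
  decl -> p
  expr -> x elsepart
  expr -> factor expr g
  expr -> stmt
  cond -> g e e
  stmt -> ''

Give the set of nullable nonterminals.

{ elsepart, expr, stmt }

Directly nullable (have an ''-production): elsepart, stmt.
expr -> stmt with every symbol nullable, so expr is nullable.
No other nonterminal has a production whose RHS symbols are all nullable.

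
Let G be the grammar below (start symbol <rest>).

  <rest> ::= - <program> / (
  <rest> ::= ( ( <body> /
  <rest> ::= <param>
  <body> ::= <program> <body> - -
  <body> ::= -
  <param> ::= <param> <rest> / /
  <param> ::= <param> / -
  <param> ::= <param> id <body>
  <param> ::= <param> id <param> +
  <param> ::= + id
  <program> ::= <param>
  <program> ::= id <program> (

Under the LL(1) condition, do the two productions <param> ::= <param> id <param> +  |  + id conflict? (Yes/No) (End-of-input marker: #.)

Yes

FIRST(<param> id <param> +) = { + } and FIRST(+ id) = { + }.
Both contain +, so the two alternatives are not disjoint — LL(1) conflict.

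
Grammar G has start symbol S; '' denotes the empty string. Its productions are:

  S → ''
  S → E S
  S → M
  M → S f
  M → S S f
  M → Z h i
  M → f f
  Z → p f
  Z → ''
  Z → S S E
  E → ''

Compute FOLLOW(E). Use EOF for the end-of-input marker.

{ EOF, f, h, p }

In S → E S: add FIRST(S)\{''} = { f, h, p }.
  Since S is nullable, also add FOLLOW(S) = { EOF, f, h, p }.
In Z → S S E: E is at the end, add FOLLOW(Z) = { h }.
Union: FOLLOW(E) = { EOF, f, h, p }.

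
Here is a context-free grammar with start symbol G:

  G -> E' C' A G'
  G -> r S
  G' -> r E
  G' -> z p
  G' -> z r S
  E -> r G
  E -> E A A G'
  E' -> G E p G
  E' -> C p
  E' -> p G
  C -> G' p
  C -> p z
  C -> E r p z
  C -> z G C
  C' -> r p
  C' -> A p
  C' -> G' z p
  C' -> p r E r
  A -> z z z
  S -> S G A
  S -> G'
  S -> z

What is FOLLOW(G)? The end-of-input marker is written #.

{ #, p, r, z }

G is the start symbol, so # ∈ FOLLOW(G).
In E -> r G: G is at the end, add FOLLOW(E) = { #, p, r, z }.
In E' -> G E p G: add FIRST(E p G) = { r }.
In E' -> G E p G: G is at the end, add FOLLOW(E') = { p, r, z }.
In E' -> p G: G is at the end, add FOLLOW(E') = { p, r, z }.
In C -> z G C: add FIRST(C) = { p, r, z }.
In S -> S G A: add FIRST(A) = { z }.
Union: FOLLOW(G) = { #, p, r, z }.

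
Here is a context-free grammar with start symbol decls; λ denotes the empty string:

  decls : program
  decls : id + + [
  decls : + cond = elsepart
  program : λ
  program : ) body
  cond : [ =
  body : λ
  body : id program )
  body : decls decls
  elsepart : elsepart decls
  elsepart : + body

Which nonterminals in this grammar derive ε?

{ body, decls, program }

Directly nullable (have an λ-production): program, body.
decls : program with every symbol nullable, so decls is nullable.
No other nonterminal has a production whose RHS symbols are all nullable.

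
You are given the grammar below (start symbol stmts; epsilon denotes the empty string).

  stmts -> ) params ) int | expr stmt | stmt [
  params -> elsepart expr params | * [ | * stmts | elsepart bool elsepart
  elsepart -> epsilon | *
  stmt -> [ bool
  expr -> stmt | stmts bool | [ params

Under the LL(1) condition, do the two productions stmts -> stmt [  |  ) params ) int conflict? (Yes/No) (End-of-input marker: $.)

FIRST(stmt [) = { [ } and FIRST() params ) int) = { ) }.
The FIRST sets are disjoint and neither alternative is nullable — no conflict.

No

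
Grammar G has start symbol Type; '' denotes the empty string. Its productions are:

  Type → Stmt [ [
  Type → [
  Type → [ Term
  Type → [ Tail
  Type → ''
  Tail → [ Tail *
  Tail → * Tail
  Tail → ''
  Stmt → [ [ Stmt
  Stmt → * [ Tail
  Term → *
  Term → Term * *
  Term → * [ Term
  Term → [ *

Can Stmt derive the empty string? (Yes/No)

Nullable nonterminals: Tail, Type.
No production of Stmt has an RHS whose symbols are all nullable, so Stmt is not nullable.

No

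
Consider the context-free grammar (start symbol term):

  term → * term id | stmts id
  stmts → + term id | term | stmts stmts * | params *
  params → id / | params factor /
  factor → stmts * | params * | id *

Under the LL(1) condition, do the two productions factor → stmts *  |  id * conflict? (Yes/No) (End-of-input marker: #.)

Yes

FIRST(stmts *) = { *, +, id } and FIRST(id *) = { id }.
Both contain id, so the two alternatives are not disjoint — LL(1) conflict.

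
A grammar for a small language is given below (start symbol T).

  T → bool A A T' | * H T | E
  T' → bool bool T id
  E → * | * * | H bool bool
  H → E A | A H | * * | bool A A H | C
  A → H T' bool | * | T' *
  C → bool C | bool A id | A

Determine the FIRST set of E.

{ *, bool }

E → * contributes {*}.
E → * * contributes {*}.
From E → H bool bool: add FIRST(H) = { *, bool }.
Union: FIRST(E) = { *, bool }.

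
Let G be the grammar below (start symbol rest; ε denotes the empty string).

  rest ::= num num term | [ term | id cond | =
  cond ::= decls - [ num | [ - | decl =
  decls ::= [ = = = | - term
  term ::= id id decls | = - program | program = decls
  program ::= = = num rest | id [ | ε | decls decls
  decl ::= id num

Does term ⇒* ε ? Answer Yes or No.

No

Nullable nonterminals: program.
No production of term has an RHS whose symbols are all nullable, so term is not nullable.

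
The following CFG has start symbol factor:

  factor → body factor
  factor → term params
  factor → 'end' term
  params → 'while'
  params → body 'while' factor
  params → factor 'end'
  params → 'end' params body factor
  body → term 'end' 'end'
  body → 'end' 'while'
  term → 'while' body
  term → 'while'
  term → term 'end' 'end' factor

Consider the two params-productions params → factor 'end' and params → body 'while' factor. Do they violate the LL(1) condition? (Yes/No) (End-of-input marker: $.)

FIRST(factor 'end') = { 'end', 'while' } and FIRST(body 'while' factor) = { 'end', 'while' }.
Both contain 'end', so the two alternatives are not disjoint — LL(1) conflict.

Yes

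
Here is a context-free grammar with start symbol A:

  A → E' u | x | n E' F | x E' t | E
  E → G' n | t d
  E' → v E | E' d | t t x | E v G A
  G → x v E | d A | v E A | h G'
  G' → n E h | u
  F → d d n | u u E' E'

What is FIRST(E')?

E' → v E contributes {v}.
From E' → E' d: add FIRST(E') = { n, t, u, v }.
E' → t t x contributes {t}.
From E' → E v G A: add FIRST(E) = { n, t, u }.
Union: FIRST(E') = { n, t, u, v }.

{ n, t, u, v }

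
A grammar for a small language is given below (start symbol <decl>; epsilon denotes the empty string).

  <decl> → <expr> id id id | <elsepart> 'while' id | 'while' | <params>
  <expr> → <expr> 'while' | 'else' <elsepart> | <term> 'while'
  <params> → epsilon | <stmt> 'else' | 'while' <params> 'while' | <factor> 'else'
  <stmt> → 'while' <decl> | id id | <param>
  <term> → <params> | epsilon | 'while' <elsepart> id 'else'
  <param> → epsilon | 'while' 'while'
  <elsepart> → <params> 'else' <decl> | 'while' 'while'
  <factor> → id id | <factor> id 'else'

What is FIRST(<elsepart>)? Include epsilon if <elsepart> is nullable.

From <elsepart> → <params> 'else' <decl>: <params> nullable, take FIRST(<params>) ∪ {'else'} = { 'else', 'while', id }.
<elsepart> → 'while' 'while' contributes {'while'}.
Union: FIRST(<elsepart>) = { 'else', 'while', id }.

{ 'else', 'while', id }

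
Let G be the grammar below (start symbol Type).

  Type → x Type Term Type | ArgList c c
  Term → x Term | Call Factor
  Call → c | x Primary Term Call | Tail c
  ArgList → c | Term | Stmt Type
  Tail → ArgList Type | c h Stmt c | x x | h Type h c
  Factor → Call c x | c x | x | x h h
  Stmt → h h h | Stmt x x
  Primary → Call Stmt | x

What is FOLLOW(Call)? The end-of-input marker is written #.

In Term → Call Factor: add FIRST(Factor) = { c, h, x }.
In Call → x Primary Term Call: Call is at the end, add FOLLOW(Call) = { c, h, x }.
In Factor → Call c x: add FIRST(c x) = { c }.
In Primary → Call Stmt: add FIRST(Stmt) = { h }.
Union: FOLLOW(Call) = { c, h, x }.

{ c, h, x }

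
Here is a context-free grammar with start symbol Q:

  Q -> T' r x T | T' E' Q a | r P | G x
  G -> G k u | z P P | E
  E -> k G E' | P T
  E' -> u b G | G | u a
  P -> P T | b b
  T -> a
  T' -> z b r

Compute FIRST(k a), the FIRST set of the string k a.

{ k }

k is a terminal; add {k} and stop.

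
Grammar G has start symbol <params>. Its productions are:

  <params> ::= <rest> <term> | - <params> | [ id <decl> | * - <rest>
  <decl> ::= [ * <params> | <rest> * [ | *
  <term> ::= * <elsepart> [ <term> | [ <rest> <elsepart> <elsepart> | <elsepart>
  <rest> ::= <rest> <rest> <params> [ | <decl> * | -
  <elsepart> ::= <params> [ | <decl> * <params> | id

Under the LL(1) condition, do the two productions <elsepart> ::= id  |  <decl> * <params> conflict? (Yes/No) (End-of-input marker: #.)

FIRST(id) = { id } and FIRST(<decl> * <params>) = { *, -, [ }.
The FIRST sets are disjoint and neither alternative is nullable — no conflict.

No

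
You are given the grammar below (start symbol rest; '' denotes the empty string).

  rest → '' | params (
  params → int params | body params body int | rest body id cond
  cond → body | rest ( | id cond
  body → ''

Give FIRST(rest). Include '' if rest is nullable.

rest → '' contributes ''.
From rest → params (: add FIRST(params) = { id, int }.
Union: FIRST(rest) = { id, int, '' }.

{ id, int, '' }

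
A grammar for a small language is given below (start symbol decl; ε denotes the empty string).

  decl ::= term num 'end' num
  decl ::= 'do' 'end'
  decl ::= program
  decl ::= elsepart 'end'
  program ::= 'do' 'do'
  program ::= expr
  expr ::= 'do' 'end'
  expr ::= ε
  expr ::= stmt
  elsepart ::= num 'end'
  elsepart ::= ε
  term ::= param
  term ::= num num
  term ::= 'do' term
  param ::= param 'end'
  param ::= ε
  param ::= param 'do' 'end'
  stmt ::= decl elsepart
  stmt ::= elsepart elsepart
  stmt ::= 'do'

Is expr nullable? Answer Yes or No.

Yes

expr has an ε-production, so expr ⇒ ε.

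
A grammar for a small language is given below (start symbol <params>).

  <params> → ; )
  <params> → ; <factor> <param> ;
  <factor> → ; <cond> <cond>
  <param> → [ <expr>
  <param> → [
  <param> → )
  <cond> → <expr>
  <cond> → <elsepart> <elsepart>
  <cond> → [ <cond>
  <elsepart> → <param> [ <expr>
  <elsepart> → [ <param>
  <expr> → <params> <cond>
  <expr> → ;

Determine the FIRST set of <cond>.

From <cond> → <expr>: add FIRST(<expr>) = { ; }.
From <cond> → <elsepart> <elsepart>: add FIRST(<elsepart>) = { ), [ }.
<cond> → [ <cond> contributes {[}.
Union: FIRST(<cond>) = { ), ;, [ }.

{ ), ;, [ }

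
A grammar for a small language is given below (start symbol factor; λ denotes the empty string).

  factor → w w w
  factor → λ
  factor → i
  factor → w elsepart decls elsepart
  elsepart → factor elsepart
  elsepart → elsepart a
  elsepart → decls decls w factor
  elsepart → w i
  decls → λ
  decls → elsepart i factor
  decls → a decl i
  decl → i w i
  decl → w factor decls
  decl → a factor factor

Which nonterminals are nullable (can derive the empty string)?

{ decls, factor }

Directly nullable (have an λ-production): factor, decls.
No other nonterminal has a production whose RHS symbols are all nullable.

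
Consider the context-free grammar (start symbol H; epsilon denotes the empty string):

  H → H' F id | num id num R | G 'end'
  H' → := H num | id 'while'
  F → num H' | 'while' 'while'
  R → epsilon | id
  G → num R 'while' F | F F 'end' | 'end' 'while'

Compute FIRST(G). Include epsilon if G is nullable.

{ 'end', 'while', num }

G → num R 'while' F contributes {num}.
From G → F F 'end': add FIRST(F) = { 'while', num }.
G → 'end' 'while' contributes {'end'}.
Union: FIRST(G) = { 'end', 'while', num }.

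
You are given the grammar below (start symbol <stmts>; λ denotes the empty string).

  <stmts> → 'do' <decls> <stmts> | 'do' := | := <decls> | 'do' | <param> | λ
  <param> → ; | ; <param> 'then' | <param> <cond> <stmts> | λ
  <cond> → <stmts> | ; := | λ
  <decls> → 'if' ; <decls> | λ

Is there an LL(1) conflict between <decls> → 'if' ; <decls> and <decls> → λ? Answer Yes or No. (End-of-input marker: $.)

FIRST('if' ; <decls>) = { 'if' } and FIRST(λ) = { λ }.
The second is nullable but FOLLOW(<decls>) = { $, 'do', 'then', :=, ; } is disjoint from FIRST of the first.

No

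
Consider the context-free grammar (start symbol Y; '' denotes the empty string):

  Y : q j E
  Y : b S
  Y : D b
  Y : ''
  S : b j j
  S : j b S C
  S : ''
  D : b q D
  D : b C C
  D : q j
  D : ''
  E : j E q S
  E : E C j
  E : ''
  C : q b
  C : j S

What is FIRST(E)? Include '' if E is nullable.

E : j E q S contributes {j}.
From E : E C j: E nullable, take FIRST(E) ∪ FIRST(C) = { j, q }.
E : '' contributes ''.
Union: FIRST(E) = { j, q, '' }.

{ j, q, '' }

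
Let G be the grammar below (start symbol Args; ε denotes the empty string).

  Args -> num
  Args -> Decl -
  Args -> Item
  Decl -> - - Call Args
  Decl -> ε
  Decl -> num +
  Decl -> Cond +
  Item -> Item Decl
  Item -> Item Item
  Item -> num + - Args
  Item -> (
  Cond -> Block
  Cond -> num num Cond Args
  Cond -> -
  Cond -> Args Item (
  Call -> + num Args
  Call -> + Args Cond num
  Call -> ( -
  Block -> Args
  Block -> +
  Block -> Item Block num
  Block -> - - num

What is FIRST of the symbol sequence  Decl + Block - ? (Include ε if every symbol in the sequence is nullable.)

{ (, +, -, num }

Add FIRST(Decl)\{ε} = { (, +, -, num }; Decl is nullable, continue.
+ is a terminal; add {+} and stop.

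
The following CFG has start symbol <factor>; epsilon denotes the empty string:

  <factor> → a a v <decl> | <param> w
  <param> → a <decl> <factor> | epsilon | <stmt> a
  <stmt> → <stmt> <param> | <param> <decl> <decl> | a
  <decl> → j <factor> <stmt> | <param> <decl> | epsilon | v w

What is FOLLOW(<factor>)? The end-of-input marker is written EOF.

<factor> is the start symbol, so EOF ∈ FOLLOW(<factor>).
In <param> → a <decl> <factor>: <factor> is at the end, add FOLLOW(<param>) = { EOF, a, j, v, w }.
In <decl> → j <factor> <stmt>: add FIRST(<stmt>)\{epsilon} = { a, j, v }.
  Since <stmt> is nullable, also add FOLLOW(<decl>) = { EOF, a, j, v, w }.
Union: FOLLOW(<factor>) = { EOF, a, j, v, w }.

{ EOF, a, j, v, w }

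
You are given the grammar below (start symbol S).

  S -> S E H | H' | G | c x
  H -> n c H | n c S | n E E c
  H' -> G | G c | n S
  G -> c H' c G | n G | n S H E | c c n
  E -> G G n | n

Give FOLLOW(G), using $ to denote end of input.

{ $, c, n }

In S -> G: G is at the end, add FOLLOW(S) = { $, c, n }.
In H' -> G: G is at the end, add FOLLOW(H') = { $, c, n }.
In H' -> G c: add FIRST(c) = { c }.
In G -> c H' c G: G is at the end, add FOLLOW(G) = { $, c, n }.
In G -> n G: G is at the end, add FOLLOW(G) = { $, c, n }.
In E -> G G n: add FIRST(G n) = { c, n }.
In E -> G G n: add FIRST(n) = { n }.
Union: FOLLOW(G) = { $, c, n }.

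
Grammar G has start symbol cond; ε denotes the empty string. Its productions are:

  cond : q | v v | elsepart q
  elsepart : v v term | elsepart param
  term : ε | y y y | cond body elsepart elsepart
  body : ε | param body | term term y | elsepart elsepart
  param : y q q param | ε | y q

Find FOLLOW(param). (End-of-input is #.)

In elsepart : elsepart param: param is at the end, add FOLLOW(elsepart) = { q, v, y }.
In body : param body: add FIRST(body)\{ε} = { q, v, y }.
  Since body is nullable, also add FOLLOW(body) = { v }.
In param : y q q param: param is at the end, add FOLLOW(param) = { q, v, y }.
Union: FOLLOW(param) = { q, v, y }.

{ q, v, y }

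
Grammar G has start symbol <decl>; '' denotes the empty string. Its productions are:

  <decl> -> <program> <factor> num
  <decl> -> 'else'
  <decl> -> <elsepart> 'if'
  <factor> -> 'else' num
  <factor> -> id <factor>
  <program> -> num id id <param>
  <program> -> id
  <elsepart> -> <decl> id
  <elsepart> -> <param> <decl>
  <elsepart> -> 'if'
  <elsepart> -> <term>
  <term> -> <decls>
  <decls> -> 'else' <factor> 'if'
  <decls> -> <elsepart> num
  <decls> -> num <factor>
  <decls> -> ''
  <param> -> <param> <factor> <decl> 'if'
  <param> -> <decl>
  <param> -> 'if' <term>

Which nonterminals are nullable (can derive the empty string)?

Directly nullable (have an ''-production): <decls>.
<elsepart> -> <term> with every symbol nullable, so <elsepart> is nullable.
<term> -> <decls> with every symbol nullable, so <term> is nullable.
No other nonterminal has a production whose RHS symbols are all nullable.

{ <decls>, <elsepart>, <term> }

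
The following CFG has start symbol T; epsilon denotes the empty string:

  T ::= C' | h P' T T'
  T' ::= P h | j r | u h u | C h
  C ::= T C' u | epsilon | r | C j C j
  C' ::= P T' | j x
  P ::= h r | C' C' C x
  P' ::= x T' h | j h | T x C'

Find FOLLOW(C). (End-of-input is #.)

In T' ::= C h: add FIRST(h) = { h }.
In C ::= C j C j: add FIRST(j C j) = { j }.
In C ::= C j C j: add FIRST(j) = { j }.
In P ::= C' C' C x: add FIRST(x) = { x }.
Union: FOLLOW(C) = { h, j, x }.

{ h, j, x }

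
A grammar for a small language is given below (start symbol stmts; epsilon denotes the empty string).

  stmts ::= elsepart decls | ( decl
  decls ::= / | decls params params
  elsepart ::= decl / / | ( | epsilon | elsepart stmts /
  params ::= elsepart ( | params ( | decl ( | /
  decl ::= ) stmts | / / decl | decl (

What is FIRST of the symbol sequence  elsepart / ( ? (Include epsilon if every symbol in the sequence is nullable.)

Add FIRST(elsepart)\{epsilon} = { (, ), / }; elsepart is nullable, continue.
/ is a terminal; add {/} and stop.

{ (, ), / }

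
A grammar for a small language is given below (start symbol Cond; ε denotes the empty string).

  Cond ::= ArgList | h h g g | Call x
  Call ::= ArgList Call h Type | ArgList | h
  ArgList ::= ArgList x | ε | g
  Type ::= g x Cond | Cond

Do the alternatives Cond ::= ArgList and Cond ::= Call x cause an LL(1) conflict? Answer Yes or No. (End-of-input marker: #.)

Yes

FIRST(ArgList) = { g, x, ε } and FIRST(Call x) = { g, h, x }.
Both contain g, so the two alternatives are not disjoint — LL(1) conflict.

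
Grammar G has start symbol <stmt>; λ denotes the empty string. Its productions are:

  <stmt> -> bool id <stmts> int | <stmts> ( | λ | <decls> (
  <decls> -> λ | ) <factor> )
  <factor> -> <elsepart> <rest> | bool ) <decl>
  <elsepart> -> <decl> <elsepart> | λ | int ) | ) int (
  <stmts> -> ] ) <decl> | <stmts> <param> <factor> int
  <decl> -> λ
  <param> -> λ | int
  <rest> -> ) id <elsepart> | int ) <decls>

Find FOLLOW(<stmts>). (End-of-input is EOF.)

In <stmt> -> bool id <stmts> int: add FIRST(int) = { int }.
In <stmt> -> <stmts> (: add FIRST(() = { ( }.
In <stmts> -> <stmts> <param> <factor> int: add FIRST(<param> <factor> int) = { ), bool, int }.
Union: FOLLOW(<stmts>) = { (, ), bool, int }.

{ (, ), bool, int }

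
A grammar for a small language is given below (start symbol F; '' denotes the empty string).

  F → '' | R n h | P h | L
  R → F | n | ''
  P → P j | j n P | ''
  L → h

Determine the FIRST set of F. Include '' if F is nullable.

{ h, j, n, '' }

F → '' contributes ''.
From F → R n h: R nullable, take FIRST(R) ∪ {n} = { h, j, n }.
From F → P h: P nullable, take FIRST(P) ∪ {h} = { h, j }.
From F → L: add FIRST(L) = { h }.
Union: FIRST(F) = { h, j, n, '' }.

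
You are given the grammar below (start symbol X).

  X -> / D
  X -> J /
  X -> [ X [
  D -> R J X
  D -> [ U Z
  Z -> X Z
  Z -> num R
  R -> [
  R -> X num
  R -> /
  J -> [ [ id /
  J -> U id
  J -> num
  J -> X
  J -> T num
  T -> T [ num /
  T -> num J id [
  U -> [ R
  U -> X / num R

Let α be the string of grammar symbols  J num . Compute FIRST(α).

{ /, [, num }

Add FIRST(J) = { /, [, num }; J is not nullable, stop.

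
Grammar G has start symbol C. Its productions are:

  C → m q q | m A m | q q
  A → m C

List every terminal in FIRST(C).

{ m, q }

C → m q q contributes {m}.
C → m A m contributes {m}.
C → q q contributes {q}.
Union: FIRST(C) = { m, q }.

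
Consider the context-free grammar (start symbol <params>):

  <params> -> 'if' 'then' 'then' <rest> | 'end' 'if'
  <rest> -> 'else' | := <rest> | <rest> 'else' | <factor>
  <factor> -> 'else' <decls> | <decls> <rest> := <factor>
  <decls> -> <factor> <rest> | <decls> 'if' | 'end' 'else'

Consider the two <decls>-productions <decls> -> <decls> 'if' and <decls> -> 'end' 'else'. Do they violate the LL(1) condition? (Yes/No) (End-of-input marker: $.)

Yes

FIRST(<decls> 'if') = { 'else', 'end' } and FIRST('end' 'else') = { 'end' }.
Both contain 'end', so the two alternatives are not disjoint — LL(1) conflict.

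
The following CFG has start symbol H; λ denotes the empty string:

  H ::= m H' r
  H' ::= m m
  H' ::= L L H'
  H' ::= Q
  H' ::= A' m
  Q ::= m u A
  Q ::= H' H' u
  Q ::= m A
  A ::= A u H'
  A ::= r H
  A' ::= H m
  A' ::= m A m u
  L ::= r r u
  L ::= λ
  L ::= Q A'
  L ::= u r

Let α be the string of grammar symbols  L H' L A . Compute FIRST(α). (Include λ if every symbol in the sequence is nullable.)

Add FIRST(L)\{λ} = { m, r, u }; L is nullable, continue.
Add FIRST(H') = { m, r, u }; H' is not nullable, stop.

{ m, r, u }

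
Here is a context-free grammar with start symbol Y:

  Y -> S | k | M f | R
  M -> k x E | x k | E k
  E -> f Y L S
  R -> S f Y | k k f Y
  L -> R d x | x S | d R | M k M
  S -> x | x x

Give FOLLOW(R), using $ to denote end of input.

{ $, d, f, k, x }

In Y -> R: R is at the end, add FOLLOW(Y) = { $, d, f, k, x }.
In L -> R d x: add FIRST(d x) = { d }.
In L -> d R: R is at the end, add FOLLOW(L) = { x }.
Union: FOLLOW(R) = { $, d, f, k, x }.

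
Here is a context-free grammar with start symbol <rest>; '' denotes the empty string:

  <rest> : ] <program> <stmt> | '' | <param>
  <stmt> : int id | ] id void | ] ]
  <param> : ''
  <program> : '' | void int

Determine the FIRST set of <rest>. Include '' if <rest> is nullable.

{ ], '' }

<rest> : ] <program> <stmt> contributes {]}.
<rest> : '' contributes ''.
From <rest> : <param>: add FIRST(<param>) = { '' } (including '' since <param> is nullable).
Union: FIRST(<rest>) = { ], '' }.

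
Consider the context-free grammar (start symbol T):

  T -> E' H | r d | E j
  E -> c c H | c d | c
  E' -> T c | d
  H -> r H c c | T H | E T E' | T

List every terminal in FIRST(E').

From E' -> T c: add FIRST(T) = { c, d, r }.
E' -> d contributes {d}.
Union: FIRST(E') = { c, d, r }.

{ c, d, r }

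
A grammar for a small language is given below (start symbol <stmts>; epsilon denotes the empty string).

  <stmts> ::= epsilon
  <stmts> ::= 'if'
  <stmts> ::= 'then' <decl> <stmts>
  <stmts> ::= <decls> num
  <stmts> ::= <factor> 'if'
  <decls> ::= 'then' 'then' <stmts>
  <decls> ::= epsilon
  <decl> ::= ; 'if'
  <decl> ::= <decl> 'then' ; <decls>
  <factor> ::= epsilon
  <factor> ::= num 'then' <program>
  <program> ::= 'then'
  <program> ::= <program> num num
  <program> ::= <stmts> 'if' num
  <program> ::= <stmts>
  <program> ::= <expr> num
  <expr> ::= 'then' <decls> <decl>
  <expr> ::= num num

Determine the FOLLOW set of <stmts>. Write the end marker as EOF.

{ EOF, 'if', 'then', ;, num }

<stmts> is the start symbol, so EOF ∈ FOLLOW(<stmts>).
In <stmts> ::= 'then' <decl> <stmts>: <stmts> is at the end, add FOLLOW(<stmts>) = { EOF, 'if', 'then', ;, num }.
In <decls> ::= 'then' 'then' <stmts>: <stmts> is at the end, add FOLLOW(<decls>) = { EOF, 'if', 'then', ;, num }.
In <program> ::= <stmts> 'if' num: add FIRST('if' num) = { 'if' }.
In <program> ::= <stmts>: <stmts> is at the end, add FOLLOW(<program>) = { 'if', num }.
Union: FOLLOW(<stmts>) = { EOF, 'if', 'then', ;, num }.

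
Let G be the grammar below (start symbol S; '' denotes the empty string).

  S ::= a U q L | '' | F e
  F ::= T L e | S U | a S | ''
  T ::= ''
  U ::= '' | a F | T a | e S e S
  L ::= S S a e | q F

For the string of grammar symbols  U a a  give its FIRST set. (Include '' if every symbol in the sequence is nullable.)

Add FIRST(U)\{''} = { a, e }; U is nullable, continue.
a is a terminal; add {a} and stop.

{ a, e }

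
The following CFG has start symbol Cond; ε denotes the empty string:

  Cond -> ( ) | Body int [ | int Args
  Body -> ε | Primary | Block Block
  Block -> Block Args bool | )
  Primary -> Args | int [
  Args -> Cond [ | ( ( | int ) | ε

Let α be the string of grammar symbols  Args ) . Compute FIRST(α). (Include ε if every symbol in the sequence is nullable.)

{ (, ), int }

Add FIRST(Args)\{ε} = { (, ), int }; Args is nullable, continue.
) is a terminal; add {)} and stop.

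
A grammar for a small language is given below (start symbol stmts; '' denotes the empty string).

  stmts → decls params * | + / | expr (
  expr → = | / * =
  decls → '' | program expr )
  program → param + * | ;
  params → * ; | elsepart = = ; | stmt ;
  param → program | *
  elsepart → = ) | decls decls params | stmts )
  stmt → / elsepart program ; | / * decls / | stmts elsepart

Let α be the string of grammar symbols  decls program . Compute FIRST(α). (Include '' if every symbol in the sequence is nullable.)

Add FIRST(decls)\{''} = { *, ; }; decls is nullable, continue.
Add FIRST(program) = { *, ; }; program is not nullable, stop.

{ *, ; }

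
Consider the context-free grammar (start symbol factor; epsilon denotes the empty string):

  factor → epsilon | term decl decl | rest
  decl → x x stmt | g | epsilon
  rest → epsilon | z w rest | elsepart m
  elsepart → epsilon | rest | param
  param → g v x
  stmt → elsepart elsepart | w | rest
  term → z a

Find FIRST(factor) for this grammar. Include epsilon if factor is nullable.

{ g, m, z, epsilon }

factor → epsilon contributes epsilon.
From factor → term decl decl: add FIRST(term) = { z }.
From factor → rest: add FIRST(rest) = { g, m, z, epsilon } (including epsilon since rest is nullable).
Union: FIRST(factor) = { g, m, z, epsilon }.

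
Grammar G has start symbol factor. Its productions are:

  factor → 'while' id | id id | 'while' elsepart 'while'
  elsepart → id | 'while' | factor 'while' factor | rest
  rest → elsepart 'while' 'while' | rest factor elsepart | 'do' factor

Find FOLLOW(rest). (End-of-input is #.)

{ 'while', id }

In elsepart → rest: rest is at the end, add FOLLOW(elsepart) = { 'while', id }.
In rest → rest factor elsepart: add FIRST(factor elsepart) = { 'while', id }.
Union: FOLLOW(rest) = { 'while', id }.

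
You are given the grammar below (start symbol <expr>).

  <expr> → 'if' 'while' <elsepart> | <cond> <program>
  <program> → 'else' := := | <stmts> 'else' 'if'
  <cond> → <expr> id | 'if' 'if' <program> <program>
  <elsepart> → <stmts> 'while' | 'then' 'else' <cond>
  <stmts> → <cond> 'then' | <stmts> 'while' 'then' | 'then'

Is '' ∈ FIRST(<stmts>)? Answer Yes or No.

No nonterminal in this grammar is nullable.
No production of <stmts> has an RHS whose symbols are all nullable, so <stmts> is not nullable.

No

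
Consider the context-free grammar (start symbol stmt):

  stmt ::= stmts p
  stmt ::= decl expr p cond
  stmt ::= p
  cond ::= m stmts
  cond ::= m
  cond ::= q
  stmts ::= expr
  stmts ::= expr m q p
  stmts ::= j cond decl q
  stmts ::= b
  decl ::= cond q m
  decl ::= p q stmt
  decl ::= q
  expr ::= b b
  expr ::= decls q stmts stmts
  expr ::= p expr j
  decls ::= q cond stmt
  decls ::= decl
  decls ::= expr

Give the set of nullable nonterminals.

{ } (none)

No nonterminal has an empty production or an RHS whose symbols are all nullable.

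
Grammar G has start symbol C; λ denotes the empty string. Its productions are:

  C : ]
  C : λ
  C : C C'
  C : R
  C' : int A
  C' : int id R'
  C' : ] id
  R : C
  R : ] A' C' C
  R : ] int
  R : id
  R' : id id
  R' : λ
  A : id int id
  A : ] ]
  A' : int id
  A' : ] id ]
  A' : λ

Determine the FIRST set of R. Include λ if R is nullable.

{ ], id, int, λ }

From R : C: add FIRST(C) = { ], id, int, λ } (including λ since C is nullable).
R : ] A' C' C contributes {]}.
R : ] int contributes {]}.
R : id contributes {id}.
Union: FIRST(R) = { ], id, int, λ }.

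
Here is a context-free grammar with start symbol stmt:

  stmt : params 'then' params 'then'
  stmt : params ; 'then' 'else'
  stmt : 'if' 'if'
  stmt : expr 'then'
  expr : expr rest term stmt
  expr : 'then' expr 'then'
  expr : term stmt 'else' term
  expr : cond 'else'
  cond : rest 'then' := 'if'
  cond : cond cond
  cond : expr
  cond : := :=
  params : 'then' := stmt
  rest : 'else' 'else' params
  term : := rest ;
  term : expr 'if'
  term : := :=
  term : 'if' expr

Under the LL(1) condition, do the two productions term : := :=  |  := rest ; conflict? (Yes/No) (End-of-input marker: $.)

Yes

FIRST(:= :=) = { := } and FIRST(:= rest ;) = { := }.
Both contain :=, so the two alternatives are not disjoint — LL(1) conflict.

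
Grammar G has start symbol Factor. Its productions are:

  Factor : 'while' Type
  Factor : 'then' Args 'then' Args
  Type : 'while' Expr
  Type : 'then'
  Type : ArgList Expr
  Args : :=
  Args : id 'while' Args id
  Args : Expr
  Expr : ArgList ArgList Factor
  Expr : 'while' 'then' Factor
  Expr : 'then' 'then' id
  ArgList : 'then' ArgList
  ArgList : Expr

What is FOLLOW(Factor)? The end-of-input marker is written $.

{ $, 'then', 'while', id }

Factor is the start symbol, so $ ∈ FOLLOW(Factor).
In Expr : ArgList ArgList Factor: Factor is at the end, add FOLLOW(Expr) = { $, 'then', 'while', id }.
In Expr : 'while' 'then' Factor: Factor is at the end, add FOLLOW(Expr) = { $, 'then', 'while', id }.
Union: FOLLOW(Factor) = { $, 'then', 'while', id }.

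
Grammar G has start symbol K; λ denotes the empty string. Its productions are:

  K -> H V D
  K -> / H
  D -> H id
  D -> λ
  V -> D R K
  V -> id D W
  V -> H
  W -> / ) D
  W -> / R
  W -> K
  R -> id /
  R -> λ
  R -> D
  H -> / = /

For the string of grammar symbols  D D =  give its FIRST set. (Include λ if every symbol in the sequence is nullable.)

{ /, = }

Add FIRST(D)\{λ} = { / }; D is nullable, continue.
Add FIRST(D)\{λ} = { / }; D is nullable, continue.
= is a terminal; add {=} and stop.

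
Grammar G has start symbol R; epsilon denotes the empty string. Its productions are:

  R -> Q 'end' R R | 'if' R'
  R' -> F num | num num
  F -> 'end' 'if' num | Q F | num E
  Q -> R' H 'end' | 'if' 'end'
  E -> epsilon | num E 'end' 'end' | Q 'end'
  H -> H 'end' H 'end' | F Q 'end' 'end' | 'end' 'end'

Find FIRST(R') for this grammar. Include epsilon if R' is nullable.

{ 'end', 'if', num }

From R' -> F num: add FIRST(F) = { 'end', 'if', num }.
R' -> num num contributes {num}.
Union: FIRST(R') = { 'end', 'if', num }.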